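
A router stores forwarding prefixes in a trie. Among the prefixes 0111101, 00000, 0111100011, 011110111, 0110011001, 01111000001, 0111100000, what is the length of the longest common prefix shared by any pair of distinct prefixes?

The deepest shared node is where two words last agree before diverging.
"0111100000" and "01111000001" agree on "0111100000" (10 characters) before diverging; nothing deeper is shared.
Longest shared-prefix length: 10

10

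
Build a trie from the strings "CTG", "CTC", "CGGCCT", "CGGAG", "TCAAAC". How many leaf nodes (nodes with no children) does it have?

Leaves are exactly the stored words that no other stored word extends.
Those words: "CGGAG", "CGGCCT", "CTC", "CTG", "TCAAAC"
Leaf count: 5

5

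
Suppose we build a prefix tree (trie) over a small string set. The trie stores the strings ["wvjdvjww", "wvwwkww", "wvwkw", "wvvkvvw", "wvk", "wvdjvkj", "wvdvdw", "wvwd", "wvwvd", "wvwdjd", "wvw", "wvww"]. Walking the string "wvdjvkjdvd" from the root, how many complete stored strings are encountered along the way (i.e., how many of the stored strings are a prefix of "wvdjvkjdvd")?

1

Traverse "wvdjvkjdvd" character by character; count nodes along the way that are marked as word ends.
Prefixes of the query that are stored words: "wvdjvkj"
Count: 1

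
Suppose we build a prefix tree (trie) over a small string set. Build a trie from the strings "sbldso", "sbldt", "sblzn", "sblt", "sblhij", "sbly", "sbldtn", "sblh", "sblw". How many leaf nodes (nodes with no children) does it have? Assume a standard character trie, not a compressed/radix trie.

7

A leaf is a node with no children — equivalently, the end of a word that is not a proper prefix of any other stored word.
Those words: "sbldso", "sbldtn", "sblhij", "sblt", "sblw", "sbly", "sblzn"
Leaf count: 7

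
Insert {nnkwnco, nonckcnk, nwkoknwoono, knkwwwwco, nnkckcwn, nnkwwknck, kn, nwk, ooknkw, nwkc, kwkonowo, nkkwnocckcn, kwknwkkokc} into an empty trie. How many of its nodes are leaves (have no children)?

11

Leaves are exactly the stored words that no other stored word extends.
Those words: "knkwwwwco", "kwknwkkokc", "kwkonowo", "nkkwnocckcn", "nnkckcwn", "nnkwnco", "nnkwwknck", "nonckcnk", "nwkc", "nwkoknwoono", "ooknkw"
Leaf count: 11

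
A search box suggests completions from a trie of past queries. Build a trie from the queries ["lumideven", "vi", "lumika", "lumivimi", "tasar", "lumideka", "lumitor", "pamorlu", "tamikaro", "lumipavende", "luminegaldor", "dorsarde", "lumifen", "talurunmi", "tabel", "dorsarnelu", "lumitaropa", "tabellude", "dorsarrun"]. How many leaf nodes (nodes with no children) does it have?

A leaf is a node with no children — equivalently, the end of a word that is not a proper prefix of any other stored word.
Those words: "dorsarde", "dorsarnelu", "dorsarrun", "lumideka", "lumideven", "lumifen", "lumika", "luminegaldor", "lumipavende", "lumitaropa", "lumitor", "lumivimi", "pamorlu", "tabellude", "talurunmi", "tamikaro", "tasar", "vi"
Leaf count: 18

18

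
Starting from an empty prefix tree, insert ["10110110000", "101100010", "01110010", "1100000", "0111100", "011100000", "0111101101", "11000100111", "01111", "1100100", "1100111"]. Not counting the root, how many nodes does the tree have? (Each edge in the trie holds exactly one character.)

50

Insert word by word; a character creates a node only if that edge doesn't already exist:
  "10110110000" → 11 new (1, 0, 1, 1, 0, 1, 1, 0, 0, 0, 0)
  "101100010" → prefix "10110" already present; 4 new (0, 0, 1, 0)
  "01110010" → 8 new (0, 1, 1, 1, 0, 0, 1, 0)
  "1100000" → prefix "1" already present; 6 new (1, 0, 0, 0, 0, 0)
  "0111100" → prefix "0111" already present; 3 new (1, 0, 0)
  "011100000" → prefix "011100" already present; 3 new (0, 0, 0)
  "0111101101" → prefix "011110" already present; 4 new (1, 1, 0, 1)
  "11000100111" → prefix "11000" already present; 6 new (1, 0, 0, 1, 1, 1)
  "01111" → prefix "01111" already present; 0 new (none)
  "1100100" → prefix "1100" already present; 3 new (1, 0, 0)
  "1100111" → prefix "11001" already present; 2 new (1, 1)
Total nodes = 11 + 4 + 8 + 6 + 3 + 3 + 4 + 6 + 0 + 3 + 2 = 50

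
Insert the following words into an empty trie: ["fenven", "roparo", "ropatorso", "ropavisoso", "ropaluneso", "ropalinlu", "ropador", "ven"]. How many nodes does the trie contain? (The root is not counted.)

39

For each word, the new-node count is its length minus the longest prefix already in the trie:
  "fenven" → 6 new (f, e, n, v, e, n)
  "roparo" → 6 new (r, o, p, a, r, o)
  "ropatorso" → prefix "ropa" already present; 5 new (t, o, r, s, o)
  "ropavisoso" → prefix "ropa" already present; 6 new (v, i, s, o, s, o)
  "ropaluneso" → prefix "ropa" already present; 6 new (l, u, n, e, s, o)
  "ropalinlu" → prefix "ropal" already present; 4 new (i, n, l, u)
  "ropador" → prefix "ropa" already present; 3 new (d, o, r)
  "ven" → 3 new (v, e, n)
Total nodes = 6 + 6 + 5 + 6 + 6 + 4 + 3 + 3 = 39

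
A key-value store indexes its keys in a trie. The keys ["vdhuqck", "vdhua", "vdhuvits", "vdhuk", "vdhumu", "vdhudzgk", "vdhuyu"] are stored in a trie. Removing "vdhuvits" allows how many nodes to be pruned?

A node on "vdhuvits"'s path can go only if nothing else ends at it or branches off below it.
The suffix "vits" (4 nodes) is used only by "vdhuvits"; the node for "vdhu" still has the child "q", so pruning stops there.
Nodes removed: 4

4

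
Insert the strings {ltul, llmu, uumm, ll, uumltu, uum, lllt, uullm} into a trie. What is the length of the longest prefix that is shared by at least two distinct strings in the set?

Equivalently: take the maximum, over all pairs, of their longest common prefix length.
"uum" and "uumltu" agree on "uum" (3 characters) before diverging; nothing deeper is shared.
Longest shared-prefix length: 3

3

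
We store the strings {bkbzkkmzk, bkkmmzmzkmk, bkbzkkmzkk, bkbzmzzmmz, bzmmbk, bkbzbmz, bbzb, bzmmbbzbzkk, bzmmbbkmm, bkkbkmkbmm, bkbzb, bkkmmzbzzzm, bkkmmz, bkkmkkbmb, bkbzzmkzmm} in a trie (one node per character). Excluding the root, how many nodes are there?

Trace insertions, counting only characters that open a new branch:
  "bkbzkkmzk" → 9 new (b, k, b, z, k, k, m, z, k)
  "bkkmmzmzkmk" → prefix "bk" already present; 9 new (k, m, m, z, m, z, k, m, k)
  "bkbzkkmzkk" → prefix "bkbzkkmzk" already present; 1 new (k)
  "bkbzmzzmmz" → prefix "bkbz" already present; 6 new (m, z, z, m, m, z)
  "bzmmbk" → prefix "b" already present; 5 new (z, m, m, b, k)
  "bkbzbmz" → prefix "bkbz" already present; 3 new (b, m, z)
  "bbzb" → prefix "b" already present; 3 new (b, z, b)
  "bzmmbbzbzkk" → prefix "bzmmb" already present; 6 new (b, z, b, z, k, k)
  "bzmmbbkmm" → prefix "bzmmbb" already present; 3 new (k, m, m)
  "bkkbkmkbmm" → prefix "bkk" already present; 7 new (b, k, m, k, b, m, m)
  "bkbzb" → prefix "bkbzb" already present; 0 new (none)
  "bkkmmzbzzzm" → prefix "bkkmmz" already present; 5 new (b, z, z, z, m)
  "bkkmmz" → prefix "bkkmmz" already present; 0 new (none)
  "bkkmkkbmb" → prefix "bkkm" already present; 5 new (k, k, b, m, b)
  "bkbzzmkzmm" → prefix "bkbz" already present; 6 new (z, m, k, z, m, m)
Total nodes = 9 + 9 + 1 + 6 + 5 + 3 + 3 + 6 + 3 + 7 + 0 + 5 + 0 + 5 + 6 = 68

68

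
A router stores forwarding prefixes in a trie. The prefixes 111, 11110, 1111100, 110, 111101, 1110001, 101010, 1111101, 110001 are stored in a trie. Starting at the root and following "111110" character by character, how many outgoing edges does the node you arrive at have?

The children of the "111110" node are the distinct next characters among strings starting with "111110".
Distinct next characters after "111110": 0, 1.
That node has 2 child edges.

2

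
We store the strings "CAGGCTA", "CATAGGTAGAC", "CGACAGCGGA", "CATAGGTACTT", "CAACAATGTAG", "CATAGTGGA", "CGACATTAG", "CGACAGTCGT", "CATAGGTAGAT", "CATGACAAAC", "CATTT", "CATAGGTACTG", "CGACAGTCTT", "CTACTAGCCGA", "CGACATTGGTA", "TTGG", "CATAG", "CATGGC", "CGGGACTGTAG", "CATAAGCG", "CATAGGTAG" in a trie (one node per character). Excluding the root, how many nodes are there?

Trace insertions, counting only characters that open a new branch:
  "CAGGCTA" → 7 new (C, A, G, G, C, T, A)
  "CATAGGTAGAC" → prefix "CA" already present; 9 new (T, A, G, G, T, A, G, A, C)
  "CGACAGCGGA" → prefix "C" already present; 9 new (G, A, C, A, G, C, G, G, A)
  "CATAGGTACTT" → prefix "CATAGGTA" already present; 3 new (C, T, T)
  "CAACAATGTAG" → prefix "CA" already present; 9 new (A, C, A, A, T, G, T, A, G)
  "CATAGTGGA" → prefix "CATAG" already present; 4 new (T, G, G, A)
  "CGACATTAG" → prefix "CGACA" already present; 4 new (T, T, A, G)
  "CGACAGTCGT" → prefix "CGACAG" already present; 4 new (T, C, G, T)
  "CATAGGTAGAT" → prefix "CATAGGTAGA" already present; 1 new (T)
  "CATGACAAAC" → prefix "CAT" already present; 7 new (G, A, C, A, A, A, C)
  "CATTT" → prefix "CAT" already present; 2 new (T, T)
  "CATAGGTACTG" → prefix "CATAGGTACT" already present; 1 new (G)
  "CGACAGTCTT" → prefix "CGACAGTC" already present; 2 new (T, T)
  "CTACTAGCCGA" → prefix "C" already present; 10 new (T, A, C, T, A, G, C, C, G, A)
  "CGACATTGGTA" → prefix "CGACATT" already present; 4 new (G, G, T, A)
  "TTGG" → 4 new (T, T, G, G)
  "CATAG" → prefix "CATAG" already present; 0 new (none)
  "CATGGC" → prefix "CATG" already present; 2 new (G, C)
  "CGGGACTGTAG" → prefix "CG" already present; 9 new (G, G, A, C, T, G, T, A, G)
  "CATAAGCG" → prefix "CATA" already present; 4 new (A, G, C, G)
  "CATAGGTAG" → prefix "CATAGGTAG" already present; 0 new (none)
Total nodes = 7 + 9 + 9 + 3 + 9 + 4 + 4 + 4 + 1 + 7 + 2 + 1 + 2 + 10 + 4 + 4 + 0 + 2 + 9 + 4 + 0 = 95

95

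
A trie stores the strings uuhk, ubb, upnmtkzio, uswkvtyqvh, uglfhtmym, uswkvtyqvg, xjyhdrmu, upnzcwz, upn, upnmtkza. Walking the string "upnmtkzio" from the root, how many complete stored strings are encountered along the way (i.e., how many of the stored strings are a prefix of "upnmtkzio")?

Traverse "upnmtkzio" character by character; count nodes along the way that are marked as word ends.
Prefixes of the query that are stored words: "upn", "upnmtkzio"
Count: 2

2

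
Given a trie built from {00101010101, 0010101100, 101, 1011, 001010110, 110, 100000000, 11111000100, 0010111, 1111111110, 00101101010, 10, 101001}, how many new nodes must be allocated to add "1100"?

1

The longest prefix of "1100" already in the trie is "110" (length 3).
Each of the 1 remaining characters creates one node.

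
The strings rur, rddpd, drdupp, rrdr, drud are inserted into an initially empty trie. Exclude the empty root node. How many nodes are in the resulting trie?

18

Count nodes per top-level branch (shared prefixes stored once):
  'd'-branch (drdupp, drud): 8 nodes
  'r'-branch (rddpd, rrdr, rur): 10 nodes
Sum: 18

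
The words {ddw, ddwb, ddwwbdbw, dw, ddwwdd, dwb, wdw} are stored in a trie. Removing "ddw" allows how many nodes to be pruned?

A node on "ddw"'s path can go only if nothing else ends at it or branches off below it.
Every node on "ddw" is still needed (e.g. by "ddwb"), so nothing is freed.
Nodes removed: 0

0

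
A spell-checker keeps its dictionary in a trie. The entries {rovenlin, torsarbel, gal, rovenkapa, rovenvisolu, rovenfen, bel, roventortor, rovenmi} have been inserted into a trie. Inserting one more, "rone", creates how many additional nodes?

"ro" is already a path in the trie; the remaining "ne" must be added.
So 4 − 2 = 2 new nodes.

2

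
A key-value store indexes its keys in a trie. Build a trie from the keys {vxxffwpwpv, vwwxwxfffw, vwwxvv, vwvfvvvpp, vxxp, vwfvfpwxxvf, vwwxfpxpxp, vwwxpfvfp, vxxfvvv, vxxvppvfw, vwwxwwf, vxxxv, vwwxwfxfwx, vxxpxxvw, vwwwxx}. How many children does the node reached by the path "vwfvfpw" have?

1

The children of the "vwfvfpw" node are the distinct next characters among strings starting with "vwfvfpw".
Characters that immediately follow "vwfvfpw" among the stored strings: {x}.
That node has 1 child edge.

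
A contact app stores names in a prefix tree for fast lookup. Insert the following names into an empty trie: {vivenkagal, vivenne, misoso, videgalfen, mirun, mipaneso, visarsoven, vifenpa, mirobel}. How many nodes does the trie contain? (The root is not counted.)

For each word, the new-node count is its length minus the longest prefix already in the trie:
  "vivenkagal" → 10 new (v, i, v, e, n, k, a, g, a, l)
  "vivenne" → prefix "viven" already present; 2 new (n, e)
  "misoso" → 6 new (m, i, s, o, s, o)
  "videgalfen" → prefix "vi" already present; 8 new (d, e, g, a, l, f, e, n)
  "mirun" → prefix "mi" already present; 3 new (r, u, n)
  "mipaneso" → prefix "mi" already present; 6 new (p, a, n, e, s, o)
  "visarsoven" → prefix "vi" already present; 8 new (s, a, r, s, o, v, e, n)
  "vifenpa" → prefix "vi" already present; 5 new (f, e, n, p, a)
  "mirobel" → prefix "mir" already present; 4 new (o, b, e, l)
Total nodes = 10 + 2 + 6 + 8 + 3 + 6 + 8 + 5 + 4 = 52

52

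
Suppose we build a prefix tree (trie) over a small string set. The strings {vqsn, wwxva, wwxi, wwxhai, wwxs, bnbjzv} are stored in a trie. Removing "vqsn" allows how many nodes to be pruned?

After clearing the end-marker at "vqsn", prune upward until reaching a node still needed by another word.
No other word shares any prefix with "vqsn", so all 4 of its nodes go.
Nodes removed: 4

4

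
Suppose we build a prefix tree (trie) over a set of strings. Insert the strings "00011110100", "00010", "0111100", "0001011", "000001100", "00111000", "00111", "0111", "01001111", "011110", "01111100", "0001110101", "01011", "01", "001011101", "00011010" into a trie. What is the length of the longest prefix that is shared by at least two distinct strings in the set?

Equivalently: take the maximum, over all pairs, of their longest common prefix length.
e.g. "0001110101" and "00011110100" share the prefix "000111" of length 6; no pair shares a longer one.
Longest shared-prefix length: 6

6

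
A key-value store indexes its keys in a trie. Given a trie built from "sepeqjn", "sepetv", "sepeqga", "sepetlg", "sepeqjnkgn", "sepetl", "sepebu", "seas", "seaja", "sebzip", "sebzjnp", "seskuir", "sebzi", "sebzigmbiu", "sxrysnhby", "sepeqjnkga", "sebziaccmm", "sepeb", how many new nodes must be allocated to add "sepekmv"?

3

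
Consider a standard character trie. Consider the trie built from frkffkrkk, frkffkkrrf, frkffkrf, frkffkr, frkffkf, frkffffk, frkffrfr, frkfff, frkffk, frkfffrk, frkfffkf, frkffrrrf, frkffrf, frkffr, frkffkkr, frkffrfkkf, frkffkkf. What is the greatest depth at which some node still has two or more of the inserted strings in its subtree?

Equivalently: take the maximum, over all pairs, of their longest common prefix length.
e.g. "frkffkkr" and "frkffkkrrf" share the prefix "frkffkkr" of length 8; no pair shares a longer one.
Longest shared-prefix length: 8

8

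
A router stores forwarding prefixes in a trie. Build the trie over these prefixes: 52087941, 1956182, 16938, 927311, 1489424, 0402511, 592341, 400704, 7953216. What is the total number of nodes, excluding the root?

56

Trace insertions, counting only characters that open a new branch:
  "52087941" → 8 new (5, 2, 0, 8, 7, 9, 4, 1)
  "1956182" → 7 new (1, 9, 5, 6, 1, 8, 2)
  "16938" → prefix "1" already present; 4 new (6, 9, 3, 8)
  "927311" → 6 new (9, 2, 7, 3, 1, 1)
  "1489424" → prefix "1" already present; 6 new (4, 8, 9, 4, 2, 4)
  "0402511" → 7 new (0, 4, 0, 2, 5, 1, 1)
  "592341" → prefix "5" already present; 5 new (9, 2, 3, 4, 1)
  "400704" → 6 new (4, 0, 0, 7, 0, 4)
  "7953216" → 7 new (7, 9, 5, 3, 2, 1, 6)
Total nodes = 8 + 7 + 4 + 6 + 6 + 7 + 5 + 6 + 7 = 56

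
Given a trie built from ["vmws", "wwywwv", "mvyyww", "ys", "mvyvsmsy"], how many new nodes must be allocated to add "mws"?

The longest prefix of "mws" already in the trie is "m" (length 1).
So 3 − 1 = 2 new nodes.

2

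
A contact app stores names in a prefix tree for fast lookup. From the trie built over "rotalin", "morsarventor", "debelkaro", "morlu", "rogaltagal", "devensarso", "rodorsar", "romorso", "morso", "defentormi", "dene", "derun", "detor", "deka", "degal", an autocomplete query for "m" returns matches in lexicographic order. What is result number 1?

DFS of the "m" subtree visits, in order: "morlu", "morsarventor", "morso"
Position 1: morlu

morlu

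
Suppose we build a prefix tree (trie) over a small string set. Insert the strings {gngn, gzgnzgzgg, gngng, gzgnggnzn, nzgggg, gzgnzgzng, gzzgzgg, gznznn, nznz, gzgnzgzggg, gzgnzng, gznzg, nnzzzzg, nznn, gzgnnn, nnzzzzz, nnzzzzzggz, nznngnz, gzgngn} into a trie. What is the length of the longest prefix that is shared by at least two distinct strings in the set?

9

The deepest shared node is where two words last agree before diverging.
e.g. "gzgnzgzgg" and "gzgnzgzggg" share the prefix "gzgnzgzgg" of length 9; no pair shares a longer one.
Longest shared-prefix length: 9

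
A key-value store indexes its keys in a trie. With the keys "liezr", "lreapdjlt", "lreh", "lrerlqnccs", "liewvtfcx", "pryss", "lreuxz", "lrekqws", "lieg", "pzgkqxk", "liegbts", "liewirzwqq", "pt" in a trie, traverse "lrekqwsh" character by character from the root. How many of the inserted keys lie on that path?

1

Check each prefix of "lrekqwsh" against the stored set — each match is an end-marker on the path.
Prefixes of the query that are stored words: "lrekqws"
Count: 1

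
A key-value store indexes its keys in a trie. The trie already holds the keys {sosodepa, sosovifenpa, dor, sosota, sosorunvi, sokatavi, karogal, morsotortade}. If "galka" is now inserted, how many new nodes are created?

5

No existing word starts with "g", so every character of "galka" needs a new node.
5 − 0 = 5 new nodes.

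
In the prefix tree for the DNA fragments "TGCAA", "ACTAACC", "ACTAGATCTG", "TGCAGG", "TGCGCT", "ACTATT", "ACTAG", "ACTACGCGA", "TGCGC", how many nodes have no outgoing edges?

7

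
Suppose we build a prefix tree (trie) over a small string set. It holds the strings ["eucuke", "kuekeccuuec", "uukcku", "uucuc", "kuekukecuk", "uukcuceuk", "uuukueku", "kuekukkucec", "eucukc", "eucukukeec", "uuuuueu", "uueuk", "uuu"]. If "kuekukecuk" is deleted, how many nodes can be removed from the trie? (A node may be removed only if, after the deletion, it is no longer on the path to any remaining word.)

4

After clearing the end-marker at "kuekukecuk", prune upward until reaching a node still needed by another word.
The suffix "ecuk" (4 nodes) is used only by "kuekukecuk"; the node for "kuekuk" still has the child "k", so pruning stops there.
Nodes removed: 4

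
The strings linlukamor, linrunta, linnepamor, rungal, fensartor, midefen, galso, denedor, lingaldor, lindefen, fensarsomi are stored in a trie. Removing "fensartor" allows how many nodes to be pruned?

Walk "fensartor" from the leaf back toward the root, removing each node that no remaining word uses.
The suffix "tor" (3 nodes) is used only by "fensartor"; the node for "fensar" still has the child "s", so pruning stops there.
Nodes removed: 3

3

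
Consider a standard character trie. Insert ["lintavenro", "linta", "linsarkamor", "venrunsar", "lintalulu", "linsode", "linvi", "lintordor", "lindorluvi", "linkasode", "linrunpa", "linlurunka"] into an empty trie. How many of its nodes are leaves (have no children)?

Leaves are exactly the stored words that no other stored word extends.
Those words: "lindorluvi", "linkasode", "linlurunka", "linrunpa", "linsarkamor", "linsode", "lintalulu", "lintavenro", "lintordor", "linvi", "venrunsar"
Leaf count: 11

11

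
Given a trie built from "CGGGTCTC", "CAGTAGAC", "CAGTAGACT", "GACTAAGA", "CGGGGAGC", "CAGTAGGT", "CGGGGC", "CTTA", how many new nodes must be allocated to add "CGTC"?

The longest prefix of "CGTC" already in the trie is "CG" (length 2).
Each of the 2 remaining characters creates one node.

2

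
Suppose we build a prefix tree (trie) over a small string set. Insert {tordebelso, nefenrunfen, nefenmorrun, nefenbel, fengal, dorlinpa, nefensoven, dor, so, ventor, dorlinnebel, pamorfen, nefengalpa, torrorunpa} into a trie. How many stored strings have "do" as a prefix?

Traverse to the node for "do", then collect every word in that subtree.
Matches: "dor", "dorlinnebel", "dorlinpa"
Count: 3

3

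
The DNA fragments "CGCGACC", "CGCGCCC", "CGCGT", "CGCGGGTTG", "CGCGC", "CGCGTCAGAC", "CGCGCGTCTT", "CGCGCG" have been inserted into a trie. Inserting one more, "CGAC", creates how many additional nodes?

2

The longest prefix of "CGAC" already in the trie is "CG" (length 2).
New nodes needed: |"CGAC"| − 2 = 4 − 2 = 2.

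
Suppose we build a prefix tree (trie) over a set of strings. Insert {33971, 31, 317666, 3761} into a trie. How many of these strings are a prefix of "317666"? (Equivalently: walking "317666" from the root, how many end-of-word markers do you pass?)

2

Walk "317666" from the root; an end-of-word marker is hit whenever a stored word is a prefix of "317666".
Prefixes of the query that are stored words: "31", "317666"
Count: 2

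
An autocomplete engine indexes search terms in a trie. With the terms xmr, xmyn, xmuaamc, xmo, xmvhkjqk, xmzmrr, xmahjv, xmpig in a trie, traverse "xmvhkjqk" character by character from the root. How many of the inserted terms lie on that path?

Walk "xmvhkjqk" from the root; an end-of-word marker is hit whenever a stored word is a prefix of "xmvhkjqk".
Prefixes of the query that are stored words: "xmvhkjqk"
Count: 1

1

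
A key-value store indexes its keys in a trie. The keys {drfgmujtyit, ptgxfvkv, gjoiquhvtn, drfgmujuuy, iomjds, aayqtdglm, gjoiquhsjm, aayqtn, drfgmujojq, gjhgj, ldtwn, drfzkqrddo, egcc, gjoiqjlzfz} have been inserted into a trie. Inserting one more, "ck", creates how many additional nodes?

"ck" shares no prefix with any stored word, so all 2 characters open new nodes.
2 − 0 = 2 new nodes.

2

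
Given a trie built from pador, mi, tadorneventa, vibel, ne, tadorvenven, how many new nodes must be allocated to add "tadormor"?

"tador" is already a path in the trie; the remaining "mor" must be added.
New nodes needed: |"tadormor"| − 5 = 8 − 5 = 3.

3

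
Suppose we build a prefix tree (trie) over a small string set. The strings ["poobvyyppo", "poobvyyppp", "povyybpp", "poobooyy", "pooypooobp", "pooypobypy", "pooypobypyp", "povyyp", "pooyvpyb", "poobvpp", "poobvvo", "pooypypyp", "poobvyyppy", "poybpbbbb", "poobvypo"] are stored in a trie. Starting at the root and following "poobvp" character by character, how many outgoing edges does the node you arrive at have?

Follow the path "poobvp" to its node, then look at its outgoing edges.
Characters that immediately follow "poobvp" among the stored strings: {p}.
That node has 1 child edge.

1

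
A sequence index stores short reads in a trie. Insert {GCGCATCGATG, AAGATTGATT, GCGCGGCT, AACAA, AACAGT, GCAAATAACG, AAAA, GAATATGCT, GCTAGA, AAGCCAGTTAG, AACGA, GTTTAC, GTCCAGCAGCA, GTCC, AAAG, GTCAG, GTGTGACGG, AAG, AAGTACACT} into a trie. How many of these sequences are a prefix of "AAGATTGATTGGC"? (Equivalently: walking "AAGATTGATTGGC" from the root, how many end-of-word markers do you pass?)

Traverse "AAGATTGATTGGC" character by character; count nodes along the way that are marked as word ends.
Prefixes of the query that are stored words: "AAG", "AAGATTGATT"
Count: 2

2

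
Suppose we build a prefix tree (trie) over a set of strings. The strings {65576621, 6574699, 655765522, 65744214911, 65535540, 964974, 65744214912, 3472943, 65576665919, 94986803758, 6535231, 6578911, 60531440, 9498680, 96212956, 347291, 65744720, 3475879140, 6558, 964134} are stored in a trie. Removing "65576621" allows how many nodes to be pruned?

2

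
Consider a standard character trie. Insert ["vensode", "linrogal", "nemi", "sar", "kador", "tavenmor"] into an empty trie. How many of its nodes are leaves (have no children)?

A leaf is a node with no children — equivalently, the end of a word that is not a proper prefix of any other stored word.
Those words: "kador", "linrogal", "nemi", "sar", "tavenmor", "vensode"
Leaf count: 6

6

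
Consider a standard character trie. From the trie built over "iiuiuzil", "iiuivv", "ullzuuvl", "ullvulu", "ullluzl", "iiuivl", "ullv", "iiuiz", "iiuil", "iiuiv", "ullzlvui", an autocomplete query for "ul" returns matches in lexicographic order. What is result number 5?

Filter for "ul…" and sort: "ullluzl", "ullv", "ullvulu", "ullzlvui", "ullzuuvl"
The 5th is ullzuuvl.

ullzuuvl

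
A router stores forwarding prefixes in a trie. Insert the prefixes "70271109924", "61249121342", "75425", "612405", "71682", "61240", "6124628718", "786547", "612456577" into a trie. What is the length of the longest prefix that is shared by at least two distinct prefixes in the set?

Look for the deepest trie node that still has at least two words in its subtree.
"61240" and "612405" agree on "61240" (5 characters) before diverging; nothing deeper is shared.
Longest shared-prefix length: 5

5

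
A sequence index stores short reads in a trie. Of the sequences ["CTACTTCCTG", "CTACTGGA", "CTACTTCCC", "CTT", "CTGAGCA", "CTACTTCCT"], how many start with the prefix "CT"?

Walk to "CT"; the words in its subtree are exactly those with that prefix.
Matches: "CTACTGGA", "CTACTTCCC", "CTACTTCCT", "CTACTTCCTG", "CTGAGCA", "CTT"
Count: 6

6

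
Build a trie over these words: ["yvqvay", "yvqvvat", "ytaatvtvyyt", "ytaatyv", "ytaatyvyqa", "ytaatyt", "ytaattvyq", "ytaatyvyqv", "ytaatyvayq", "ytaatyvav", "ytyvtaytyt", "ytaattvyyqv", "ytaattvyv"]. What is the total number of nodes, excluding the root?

Trace insertions, counting only characters that open a new branch:
  "yvqvay" → 6 new (y, v, q, v, a, y)
  "yvqvvat" → prefix "yvqv" already present; 3 new (v, a, t)
  "ytaatvtvyyt" → prefix "y" already present; 10 new (t, a, a, t, v, t, v, y, y, t)
  "ytaatyv" → prefix "ytaat" already present; 2 new (y, v)
  "ytaatyvyqa" → prefix "ytaatyv" already present; 3 new (y, q, a)
  "ytaatyt" → prefix "ytaaty" already present; 1 new (t)
  "ytaattvyq" → prefix "ytaat" already present; 4 new (t, v, y, q)
  "ytaatyvyqv" → prefix "ytaatyvyq" already present; 1 new (v)
  "ytaatyvayq" → prefix "ytaatyv" already present; 3 new (a, y, q)
  "ytaatyvav" → prefix "ytaatyva" already present; 1 new (v)
  "ytyvtaytyt" → prefix "yt" already present; 8 new (y, v, t, a, y, t, y, t)
  "ytaattvyyqv" → prefix "ytaattvy" already present; 3 new (y, q, v)
  "ytaattvyv" → prefix "ytaattvy" already present; 1 new (v)
Total nodes = 6 + 3 + 10 + 2 + 3 + 1 + 4 + 1 + 3 + 1 + 8 + 3 + 1 = 46

46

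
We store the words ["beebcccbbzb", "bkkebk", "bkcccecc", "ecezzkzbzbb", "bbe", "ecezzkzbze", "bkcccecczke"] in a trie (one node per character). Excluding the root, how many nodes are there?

39

Insert word by word; a character creates a node only if that edge doesn't already exist:
  "beebcccbbzb" → 11 new (b, e, e, b, c, c, c, b, b, z, b)
  "bkkebk" → prefix "b" already present; 5 new (k, k, e, b, k)
  "bkcccecc" → prefix "bk" already present; 6 new (c, c, c, e, c, c)
  "ecezzkzbzbb" → 11 new (e, c, e, z, z, k, z, b, z, b, b)
  "bbe" → prefix "b" already present; 2 new (b, e)
  "ecezzkzbze" → prefix "ecezzkzbz" already present; 1 new (e)
  "bkcccecczke" → prefix "bkcccecc" already present; 3 new (z, k, e)
Total nodes = 11 + 5 + 6 + 11 + 2 + 1 + 3 = 39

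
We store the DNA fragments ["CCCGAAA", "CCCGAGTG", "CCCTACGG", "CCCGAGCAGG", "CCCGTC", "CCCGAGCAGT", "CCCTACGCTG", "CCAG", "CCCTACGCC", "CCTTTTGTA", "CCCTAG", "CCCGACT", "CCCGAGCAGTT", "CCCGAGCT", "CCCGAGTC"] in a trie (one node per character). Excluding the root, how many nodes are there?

Trace insertions, counting only characters that open a new branch:
  "CCCGAAA" → 7 new (C, C, C, G, A, A, A)
  "CCCGAGTG" → prefix "CCCGA" already present; 3 new (G, T, G)
  "CCCTACGG" → prefix "CCC" already present; 5 new (T, A, C, G, G)
  "CCCGAGCAGG" → prefix "CCCGAG" already present; 4 new (C, A, G, G)
  "CCCGTC" → prefix "CCCG" already present; 2 new (T, C)
  "CCCGAGCAGT" → prefix "CCCGAGCAG" already present; 1 new (T)
  "CCCTACGCTG" → prefix "CCCTACG" already present; 3 new (C, T, G)
  "CCAG" → prefix "CC" already present; 2 new (A, G)
  "CCCTACGCC" → prefix "CCCTACGC" already present; 1 new (C)
  "CCTTTTGTA" → prefix "CC" already present; 7 new (T, T, T, T, G, T, A)
  "CCCTAG" → prefix "CCCTA" already present; 1 new (G)
  "CCCGACT" → prefix "CCCGA" already present; 2 new (C, T)
  "CCCGAGCAGTT" → prefix "CCCGAGCAGT" already present; 1 new (T)
  "CCCGAGCT" → prefix "CCCGAGC" already present; 1 new (T)
  "CCCGAGTC" → prefix "CCCGAGT" already present; 1 new (C)
Total nodes = 7 + 3 + 5 + 4 + 2 + 1 + 3 + 2 + 1 + 7 + 1 + 2 + 1 + 1 + 1 = 41

41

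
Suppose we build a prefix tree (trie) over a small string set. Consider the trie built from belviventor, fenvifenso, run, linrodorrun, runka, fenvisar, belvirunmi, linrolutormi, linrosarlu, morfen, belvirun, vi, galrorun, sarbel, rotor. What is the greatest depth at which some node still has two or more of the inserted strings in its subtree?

8

Equivalently: take the maximum, over all pairs, of their longest common prefix length.
"belvirun" and "belvirunmi" agree on "belvirun" (8 characters) before diverging; nothing deeper is shared.
Longest shared-prefix length: 8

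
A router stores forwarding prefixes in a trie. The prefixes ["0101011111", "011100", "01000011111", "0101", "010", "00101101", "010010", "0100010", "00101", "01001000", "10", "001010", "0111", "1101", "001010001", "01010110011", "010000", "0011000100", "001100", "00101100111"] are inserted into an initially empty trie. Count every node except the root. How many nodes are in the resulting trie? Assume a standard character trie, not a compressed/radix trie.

For each word, the new-node count is its length minus the longest prefix already in the trie:
  "0101011111" → 10 new (0, 1, 0, 1, 0, 1, 1, 1, 1, 1)
  "011100" → prefix "01" already present; 4 new (1, 1, 0, 0)
  "01000011111" → prefix "010" already present; 8 new (0, 0, 0, 1, 1, 1, 1, 1)
  "0101" → prefix "0101" already present; 0 new (none)
  "010" → prefix "010" already present; 0 new (none)
  "00101101" → prefix "0" already present; 7 new (0, 1, 0, 1, 1, 0, 1)
  "010010" → prefix "0100" already present; 2 new (1, 0)
  "0100010" → prefix "01000" already present; 2 new (1, 0)
  "00101" → prefix "00101" already present; 0 new (none)
  "01001000" → prefix "010010" already present; 2 new (0, 0)
  "10" → 2 new (1, 0)
  "001010" → prefix "00101" already present; 1 new (0)
  "0111" → prefix "0111" already present; 0 new (none)
  "1101" → prefix "1" already present; 3 new (1, 0, 1)
  "001010001" → prefix "001010" already present; 3 new (0, 0, 1)
  "01010110011" → prefix "0101011" already present; 4 new (0, 0, 1, 1)
  "010000" → prefix "010000" already present; 0 new (none)
  "0011000100" → prefix "001" already present; 7 new (1, 0, 0, 0, 1, 0, 0)
  "001100" → prefix "001100" already present; 0 new (none)
  "00101100111" → prefix "0010110" already present; 4 new (0, 1, 1, 1)
Total nodes = 10 + 4 + 8 + 0 + 0 + 7 + 2 + 2 + 0 + 2 + 2 + 1 + 0 + 3 + 3 + 4 + 0 + 7 + 0 + 4 = 59

59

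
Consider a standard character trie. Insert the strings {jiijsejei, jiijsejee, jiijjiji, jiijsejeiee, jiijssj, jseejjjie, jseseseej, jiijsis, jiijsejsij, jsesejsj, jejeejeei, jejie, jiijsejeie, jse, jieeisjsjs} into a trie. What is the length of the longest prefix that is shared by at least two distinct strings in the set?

10

Equivalently: take the maximum, over all pairs, of their longest common prefix length.
"jiijsejeie" and "jiijsejeiee" agree on "jiijsejeie" (10 characters) before diverging; nothing deeper is shared.
Longest shared-prefix length: 10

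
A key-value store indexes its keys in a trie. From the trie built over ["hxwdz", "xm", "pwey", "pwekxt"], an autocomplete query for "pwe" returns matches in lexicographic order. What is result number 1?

DFS of the "pwe" subtree visits, in order: "pwekxt", "pwey"
Position 1: pwekxt

pwekxt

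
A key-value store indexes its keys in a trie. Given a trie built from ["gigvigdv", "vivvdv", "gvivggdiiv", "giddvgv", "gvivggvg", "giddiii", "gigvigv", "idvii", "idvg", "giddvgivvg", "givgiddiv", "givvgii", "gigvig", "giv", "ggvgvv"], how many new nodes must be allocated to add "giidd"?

3

"gi" is already a path in the trie; the remaining "idd" must be added.
Each of the 3 remaining characters creates one node.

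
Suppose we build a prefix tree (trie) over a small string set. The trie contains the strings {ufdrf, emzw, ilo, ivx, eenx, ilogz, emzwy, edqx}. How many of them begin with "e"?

Walk to "e"; the words in its subtree are exactly those with that prefix.
Matches: "edqx", "eenx", "emzw", "emzwy"
Count: 4

4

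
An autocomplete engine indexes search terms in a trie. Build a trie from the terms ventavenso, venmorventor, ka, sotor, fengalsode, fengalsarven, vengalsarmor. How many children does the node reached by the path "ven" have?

Follow the path "ven" to its node, then look at its outgoing edges.
Distinct next characters after "ven": g, m, t.
That node has 3 child edges.

3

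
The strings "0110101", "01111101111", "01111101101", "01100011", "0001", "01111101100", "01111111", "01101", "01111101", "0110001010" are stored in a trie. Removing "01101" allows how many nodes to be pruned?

A node on "01101"'s path can go only if nothing else ends at it or branches off below it.
Every node on "01101" is still needed (e.g. by "0110101"), so nothing is freed.
Nodes removed: 0

0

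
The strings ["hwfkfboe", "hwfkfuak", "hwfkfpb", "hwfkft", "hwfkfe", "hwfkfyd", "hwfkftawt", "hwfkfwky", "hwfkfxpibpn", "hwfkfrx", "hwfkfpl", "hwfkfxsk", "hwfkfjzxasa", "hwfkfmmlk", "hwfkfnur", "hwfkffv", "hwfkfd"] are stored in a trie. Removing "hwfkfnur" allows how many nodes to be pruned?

A node on "hwfkfnur"'s path can go only if nothing else ends at it or branches off below it.
The suffix "nur" (3 nodes) is used only by "hwfkfnur"; the node for "hwfkf" still has the child "b", so pruning stops there.
Nodes removed: 3

3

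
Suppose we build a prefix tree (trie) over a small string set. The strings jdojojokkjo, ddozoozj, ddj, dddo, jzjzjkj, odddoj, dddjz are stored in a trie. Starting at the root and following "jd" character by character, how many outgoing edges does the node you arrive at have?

1

Walk "jd" from the root, arriving at one node.
Characters that immediately follow "jd" among the stored strings: {o}.
That node has 1 child edge.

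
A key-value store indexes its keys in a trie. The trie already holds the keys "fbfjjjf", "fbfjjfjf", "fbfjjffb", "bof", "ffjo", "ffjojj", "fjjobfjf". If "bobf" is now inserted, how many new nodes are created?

2

The longest prefix of "bobf" already in the trie is "bo" (length 2).
Each of the 2 remaining characters creates one node.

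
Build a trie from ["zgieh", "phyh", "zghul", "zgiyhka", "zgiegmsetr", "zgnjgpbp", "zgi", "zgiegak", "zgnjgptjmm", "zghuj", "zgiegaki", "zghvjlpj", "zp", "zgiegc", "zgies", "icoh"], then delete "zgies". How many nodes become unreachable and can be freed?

1

After clearing the end-marker at "zgies", prune upward until reaching a node still needed by another word.
The suffix "s" (1 node) is used only by "zgies"; the node for "zgie" still has the child "h", so pruning stops there.
Nodes removed: 1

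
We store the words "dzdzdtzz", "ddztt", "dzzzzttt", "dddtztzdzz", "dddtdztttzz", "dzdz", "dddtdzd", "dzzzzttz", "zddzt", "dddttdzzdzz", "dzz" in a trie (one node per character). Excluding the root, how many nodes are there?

Trace insertions, counting only characters that open a new branch:
  "dzdzdtzz" → 8 new (d, z, d, z, d, t, z, z)
  "ddztt" → prefix "d" already present; 4 new (d, z, t, t)
  "dzzzzttt" → prefix "dz" already present; 6 new (z, z, z, t, t, t)
  "dddtztzdzz" → prefix "dd" already present; 8 new (d, t, z, t, z, d, z, z)
  "dddtdztttzz" → prefix "dddt" already present; 7 new (d, z, t, t, t, z, z)
  "dzdz" → prefix "dzdz" already present; 0 new (none)
  "dddtdzd" → prefix "dddtdz" already present; 1 new (d)
  "dzzzzttz" → prefix "dzzzztt" already present; 1 new (z)
  "zddzt" → 5 new (z, d, d, z, t)
  "dddttdzzdzz" → prefix "dddt" already present; 7 new (t, d, z, z, d, z, z)
  "dzz" → prefix "dzz" already present; 0 new (none)
Total nodes = 8 + 4 + 6 + 8 + 7 + 0 + 1 + 1 + 5 + 7 + 0 = 47

47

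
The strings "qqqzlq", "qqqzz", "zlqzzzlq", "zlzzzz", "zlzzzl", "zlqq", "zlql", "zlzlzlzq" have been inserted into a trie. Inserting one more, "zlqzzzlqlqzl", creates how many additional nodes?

The longest prefix of "zlqzzzlqlqzl" already in the trie is "zlqzzzlq" (length 8).
So 12 − 8 = 4 new nodes.

4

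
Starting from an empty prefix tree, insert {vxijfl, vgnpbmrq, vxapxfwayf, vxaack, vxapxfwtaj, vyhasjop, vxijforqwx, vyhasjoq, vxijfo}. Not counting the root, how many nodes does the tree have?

Trie structure (* marks end of a word):
(root)
└─ v
   ├─ g
   │  └─ n
   │     └─ p
   │        └─ b
   │           └─ m
   │              └─ r
   │                 └─ q *
   ├─ x
   │  ├─ a
   │  │  ├─ a
   │  │  │  └─ c
   │  │  │     └─ k *
   │  │  └─ p
   │  │     └─ x
   │  │        └─ f
   │  │           └─ w
   │  │              ├─ a
   │  │              │  └─ y
   │  │              │     └─ f *
   │  │              └─ t
   │  │                 └─ a
   │  │                    └─ j *
   │  └─ i
   │     └─ j
   │        └─ f
   │           ├─ l *
   │           └─ o *
   │              └─ r
   │                 └─ q
   │                    └─ w
   │                       └─ x *
   └─ y
      └─ h
         └─ a
            └─ s
               └─ j
                  └─ o
                     ├─ p *
                     └─ q *
Counting every labelled node above: 40.

40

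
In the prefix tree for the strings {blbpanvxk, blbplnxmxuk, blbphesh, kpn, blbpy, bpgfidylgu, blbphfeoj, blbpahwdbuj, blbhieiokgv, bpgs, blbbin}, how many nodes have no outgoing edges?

11

Leaves are exactly the stored words that no other stored word extends.
Those words: "blbbin", "blbhieiokgv", "blbpahwdbuj", "blbpanvxk", "blbphesh", "blbphfeoj", "blbplnxmxuk", "blbpy", "bpgfidylgu", "bpgs", "kpn"
Leaf count: 11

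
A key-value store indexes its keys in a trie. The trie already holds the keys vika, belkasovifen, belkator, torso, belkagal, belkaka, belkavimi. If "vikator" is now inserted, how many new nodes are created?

The longest prefix of "vikator" already in the trie is "vika" (length 4).
Each of the 3 remaining characters creates one node.

3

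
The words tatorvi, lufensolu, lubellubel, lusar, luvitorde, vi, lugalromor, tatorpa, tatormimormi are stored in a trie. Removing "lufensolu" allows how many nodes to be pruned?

7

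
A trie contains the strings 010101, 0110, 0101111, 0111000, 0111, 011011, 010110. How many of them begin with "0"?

Filter for entries beginning with "0":
Matches: "010101", "010110", "0101111", "0110", "011011", "0111", "0111000"
Count: 7

7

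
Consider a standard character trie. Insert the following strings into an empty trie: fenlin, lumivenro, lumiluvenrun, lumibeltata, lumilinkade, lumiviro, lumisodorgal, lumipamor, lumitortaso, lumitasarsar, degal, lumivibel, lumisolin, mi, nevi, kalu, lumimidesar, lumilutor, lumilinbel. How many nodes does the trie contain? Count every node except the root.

100

For each word, the new-node count is its length minus the longest prefix already in the trie:
  "fenlin" → 6 new (f, e, n, l, i, n)
  "lumivenro" → 9 new (l, u, m, i, v, e, n, r, o)
  "lumiluvenrun" → prefix "lumi" already present; 8 new (l, u, v, e, n, r, u, n)
  "lumibeltata" → prefix "lumi" already present; 7 new (b, e, l, t, a, t, a)
  "lumilinkade" → prefix "lumil" already present; 6 new (i, n, k, a, d, e)
  "lumiviro" → prefix "lumiv" already present; 3 new (i, r, o)
  "lumisodorgal" → prefix "lumi" already present; 8 new (s, o, d, o, r, g, a, l)
  "lumipamor" → prefix "lumi" already present; 5 new (p, a, m, o, r)
  "lumitortaso" → prefix "lumi" already present; 7 new (t, o, r, t, a, s, o)
  "lumitasarsar" → prefix "lumit" already present; 7 new (a, s, a, r, s, a, r)
  "degal" → 5 new (d, e, g, a, l)
  "lumivibel" → prefix "lumivi" already present; 3 new (b, e, l)
  "lumisolin" → prefix "lumiso" already present; 3 new (l, i, n)
  "mi" → 2 new (m, i)
  "nevi" → 4 new (n, e, v, i)
  "kalu" → 4 new (k, a, l, u)
  "lumimidesar" → prefix "lumi" already present; 7 new (m, i, d, e, s, a, r)
  "lumilutor" → prefix "lumilu" already present; 3 new (t, o, r)
  "lumilinbel" → prefix "lumilin" already present; 3 new (b, e, l)
Total nodes = 6 + 9 + 8 + 7 + 6 + 3 + 8 + 5 + 7 + 7 + 5 + 3 + 3 + 2 + 4 + 4 + 7 + 3 + 3 = 100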